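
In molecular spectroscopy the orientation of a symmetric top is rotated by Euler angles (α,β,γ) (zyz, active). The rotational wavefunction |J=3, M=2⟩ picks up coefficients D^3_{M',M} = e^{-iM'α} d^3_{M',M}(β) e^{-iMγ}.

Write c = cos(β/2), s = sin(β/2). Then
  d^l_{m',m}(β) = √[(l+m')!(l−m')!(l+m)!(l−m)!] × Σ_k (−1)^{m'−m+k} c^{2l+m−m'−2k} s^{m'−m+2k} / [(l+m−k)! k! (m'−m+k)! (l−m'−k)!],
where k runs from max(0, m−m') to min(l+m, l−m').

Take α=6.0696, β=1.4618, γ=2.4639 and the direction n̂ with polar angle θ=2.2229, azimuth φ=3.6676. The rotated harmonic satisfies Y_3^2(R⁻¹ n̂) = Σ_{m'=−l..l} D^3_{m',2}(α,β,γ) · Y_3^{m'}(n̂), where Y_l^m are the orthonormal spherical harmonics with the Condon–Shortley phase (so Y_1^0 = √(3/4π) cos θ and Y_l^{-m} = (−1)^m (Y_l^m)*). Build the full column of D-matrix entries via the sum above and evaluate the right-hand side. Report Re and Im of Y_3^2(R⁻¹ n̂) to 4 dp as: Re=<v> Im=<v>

Re=-0.3754 Im=0.0794

Need the full column D^3_{m',2} for m'=−3..3 at α=6.0696, β=1.4618, γ=2.4639.
cos(β/2)=0.744574, sin(β/2)=0.667540
d^3_{-3,2}: single k=5 term ⇒ +0.241752;  D = +0.182604+0.158429i
d^3_{-2,2}: k∈[4..5] ⇒ +0.550421 -0.088484 = +0.461937;  D = +0.276822+0.369804i
d^3_{-1,2}: k∈[3..4] ⇒ +0.776579 -0.312100 = +0.464478;  D = +0.193204+0.422389i
d^3_{0,2}: k∈[2..3] ⇒ +0.750147 -0.602956 = +0.147191;  D = +0.031462+0.143790i
d^3_{1,2}: k∈[1..2] ⇒ +0.483077 -0.776579 = -0.293501;  D = -0.000536-0.293501i
d^3_{2,2}: k∈[0..1] ⇒ +0.170391 -0.684788 = -0.514397;  D = +0.108116-0.502906i
d^3_{3,2}: single k=0 term ⇒ -0.374190;  D = +0.154404-0.340848i
Y_3^{m'}(θ=2.2229,φ=3.6676) and Σ D·Y over m':
  (+0.1826+0.1584i)·(+0.0015+0.2095i)  (+0.2768+0.3698i)·(-0.1943+0.3402i)  (+0.1932+0.4224i)·(-0.1869+0.1085i)  (+0.0315+0.1438i)·(+0.2624+0.0000i)  (-0.0005-0.2935i)·(+0.1869+0.1085i)  (+0.1081-0.5029i)·(-0.1943-0.3402i)  (+0.1544-0.3408i)·(-0.0015+0.2095i)
Y_3^2(R⁻¹ n̂) = -0.375399+0.079439i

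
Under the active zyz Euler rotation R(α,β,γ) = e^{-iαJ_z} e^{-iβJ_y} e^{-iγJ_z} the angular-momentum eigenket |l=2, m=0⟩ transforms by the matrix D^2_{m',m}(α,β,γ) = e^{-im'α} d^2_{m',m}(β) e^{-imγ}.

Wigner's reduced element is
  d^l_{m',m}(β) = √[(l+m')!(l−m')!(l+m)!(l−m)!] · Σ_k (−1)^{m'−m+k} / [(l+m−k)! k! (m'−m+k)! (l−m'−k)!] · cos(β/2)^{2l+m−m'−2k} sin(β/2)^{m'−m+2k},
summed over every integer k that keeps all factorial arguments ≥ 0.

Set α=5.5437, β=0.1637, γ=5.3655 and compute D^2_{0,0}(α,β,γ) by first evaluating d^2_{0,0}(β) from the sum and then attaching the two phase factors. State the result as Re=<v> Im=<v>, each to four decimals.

Re=0.9602 Im=0.0000

First d^2_{0,0}(β=0.1637), then the phase factors e^{-i(0)α} and e^{-i(0)γ}:
With c≡cos(β/2)=0.996652 and s≡sin(β/2)=0.081759, N=[2·2·2·2]^{1/2}=4.000000
k: max(0,(0)−(0))=0 … min(2+(0),2−(0))=2
  k=0: (−1)^0·4.0000/(4)·0.9967^4·0.0818^0 = +0.986676
  k=1: (−1)^1·4.0000/(1)·0.9967^2·0.0818^2 = -0.026559
  k=2: (−1)^2·4.0000/(4)·0.9967^0·0.0818^4 = +0.000045
d^2_{0,0}(0.1637) = +0.986676 -0.026559 +0.000045 = +0.960161
Phases: e^{-i·(0)·5.5437}=+1.000000+0.000000i, e^{-i·(0)·5.3655}=+1.000000+0.000000i ⇒ D=+0.960161+0.000000i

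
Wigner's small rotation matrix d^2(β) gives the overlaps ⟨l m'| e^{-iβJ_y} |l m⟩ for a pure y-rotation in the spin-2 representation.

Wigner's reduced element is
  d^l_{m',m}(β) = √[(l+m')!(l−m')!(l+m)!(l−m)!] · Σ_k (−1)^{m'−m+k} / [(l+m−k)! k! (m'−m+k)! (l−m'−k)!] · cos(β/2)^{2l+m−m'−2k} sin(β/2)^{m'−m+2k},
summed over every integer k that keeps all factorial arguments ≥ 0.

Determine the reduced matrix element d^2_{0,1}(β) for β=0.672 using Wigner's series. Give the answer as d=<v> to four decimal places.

d=0.5967

d^2_{0,1}(β=0.672) via Wigner's sum:
c=cos(0.672/2)=0.944081, s=sin(0.672/2)=0.329713; N=√[2·2·6·1]=4.898979
The bounds max(0,m−m')=1 and min(l+m,l−m')=2 give 2 terms
  k=1: (−1)^0·4.8990/(2)·0.9441^3·0.3297^1 = +0.679579
  k=2: (−1)^1·4.8990/(2)·0.9441^1·0.3297^3 = -0.082889
d^2_{0,1}(0.672) = +0.679579 -0.082889 = +0.596691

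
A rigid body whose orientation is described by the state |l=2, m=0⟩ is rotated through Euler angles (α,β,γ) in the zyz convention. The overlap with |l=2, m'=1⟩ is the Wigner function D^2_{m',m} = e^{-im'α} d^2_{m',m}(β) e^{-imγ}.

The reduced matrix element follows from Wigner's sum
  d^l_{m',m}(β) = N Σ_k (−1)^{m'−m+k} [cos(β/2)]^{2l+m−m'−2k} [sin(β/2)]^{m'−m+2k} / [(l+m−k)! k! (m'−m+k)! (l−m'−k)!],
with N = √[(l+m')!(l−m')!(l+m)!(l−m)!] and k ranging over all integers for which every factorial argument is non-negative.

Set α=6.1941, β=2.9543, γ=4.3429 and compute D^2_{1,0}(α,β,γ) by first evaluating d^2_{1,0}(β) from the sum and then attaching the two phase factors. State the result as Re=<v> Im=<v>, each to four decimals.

Re=0.2232 Im=0.0199

First d^2_{1,0}(β=2.9543), then the phase factors e^{-i(1)α} and e^{-i(0)γ}:
With c≡cos(β/2)=0.093510 and s≡sin(β/2)=0.995618, N=[6·1·2·2]^{1/2}=4.898979
Admissible k: 0..1 (factorial args all ≥0)
  k=0: (−1)^1·4.8990/(2)·0.0935^3·0.9956^1 = -0.001994
  k=1: (−1)^2·4.8990/(2)·0.0935^1·0.9956^3 = +0.226053
d^2_{1,0}(2.9543) = -0.001994 +0.226053 = +0.224059
D = (+0.996035+0.088968i)·(+0.224059)·(+1.000000+0.000000i) = +0.223170+0.019934i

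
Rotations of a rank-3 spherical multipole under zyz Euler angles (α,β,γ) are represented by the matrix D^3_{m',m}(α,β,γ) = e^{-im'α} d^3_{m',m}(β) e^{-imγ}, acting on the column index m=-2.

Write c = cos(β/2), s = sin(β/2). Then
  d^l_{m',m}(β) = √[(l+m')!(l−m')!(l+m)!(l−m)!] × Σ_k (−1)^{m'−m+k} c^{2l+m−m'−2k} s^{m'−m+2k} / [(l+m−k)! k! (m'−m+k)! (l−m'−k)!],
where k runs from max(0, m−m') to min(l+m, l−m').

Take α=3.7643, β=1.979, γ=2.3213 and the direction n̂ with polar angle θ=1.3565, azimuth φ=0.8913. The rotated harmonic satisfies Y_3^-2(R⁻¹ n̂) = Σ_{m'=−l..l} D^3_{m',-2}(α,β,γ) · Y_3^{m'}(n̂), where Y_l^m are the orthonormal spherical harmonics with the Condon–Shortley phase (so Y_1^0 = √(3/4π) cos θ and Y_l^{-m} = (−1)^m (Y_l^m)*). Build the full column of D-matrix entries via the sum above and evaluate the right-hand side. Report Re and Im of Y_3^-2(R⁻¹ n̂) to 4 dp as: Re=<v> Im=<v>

Need the full column D^3_{m',-2} for m'=−3..3 at α=3.7643, β=1.979, γ=2.3213.
cos(β/2)=0.549108, sin(β/2)=0.835752
d^3_{-3,-2}: single k=1 term ⇒ +0.102198;  D = -0.099564-0.023054i
d^3_{-2,-2}: k∈[0..1] ⇒ +0.027412 -0.317508 = -0.290096;  D = -0.267738+0.111677i
d^3_{-1,-2}: k∈[0..1] ⇒ -0.131937 +0.611272 = +0.479335;  D = -0.251734+0.407912i
d^3_{0,-2}: k∈[0..1] ⇒ +0.347813 -0.805721 = -0.457908;  D = +0.031931+0.456793i
d^3_{1,-2}: k∈[0..1] ⇒ -0.611272 +0.708017 = +0.096745;  D = +0.061768+0.074460i
d^3_{2,-2}: k∈[0..1] ⇒ +0.735519 -0.340771 = +0.394748;  D = -0.381924-0.099800i
d^3_{3,-2}: single k=0 term ⇒ -0.548427;  D = -0.511884+0.196844i
Y_3^{m'}(θ=1.3565,φ=0.8913) and Σ D·Y over m':
  (-0.0996-0.0231i)·(-0.3474-0.1755i)  (-0.2677+0.1117i)·(-0.0436-0.2029i)  (-0.2517+0.4079i)·(-0.1536+0.1901i)  (+0.0319+0.4568i)·(-0.2201+0.0000i)  (+0.0618+0.0745i)·(+0.1536+0.1901i)  (-0.3819-0.0998i)·(-0.0436+0.2029i)  (-0.5119+0.1968i)·(+0.3474-0.1755i)
Y_3^-2(R⁻¹ n̂) = -0.092103-0.027860i

Re=-0.0921 Im=-0.0279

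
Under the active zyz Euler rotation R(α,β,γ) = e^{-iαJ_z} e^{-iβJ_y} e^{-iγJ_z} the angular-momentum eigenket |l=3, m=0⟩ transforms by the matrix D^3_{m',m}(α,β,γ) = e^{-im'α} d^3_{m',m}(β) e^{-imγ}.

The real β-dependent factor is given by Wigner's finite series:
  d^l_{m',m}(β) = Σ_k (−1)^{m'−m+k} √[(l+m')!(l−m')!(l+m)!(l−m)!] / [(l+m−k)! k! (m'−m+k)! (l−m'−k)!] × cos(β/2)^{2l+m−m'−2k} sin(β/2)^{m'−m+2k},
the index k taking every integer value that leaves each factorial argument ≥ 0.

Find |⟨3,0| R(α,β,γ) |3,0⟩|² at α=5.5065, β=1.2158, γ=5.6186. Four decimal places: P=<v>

First d^3_{0,0}(β=1.2158), then the phase factors e^{-i(0)α} and e^{-i(0)γ}:
c=cos(1.2158/2)=0.820849, s=sin(1.2158/2)=0.571145; N=√[6·6·6·6]=36.000000
k∈{0,1,2,3} keeps every argument non-negative
  k=0: (−1)^0·36.0000/(36)·0.8208^6·0.5711^0 = +0.305901
  k=1: (−1)^1·36.0000/(4)·0.8208^4·0.5711^2 = -1.332873
  k=2: (−1)^2·36.0000/(4)·0.8208^2·0.5711^4 = +0.645290
  k=3: (−1)^3·36.0000/(36)·0.8208^0·0.5711^6 = -0.034712
d^3_{0,0}(1.2158) = +0.305901 -1.332873 +0.645290 -0.034712 = -0.416395
|D^3_{0,0}|² = |d^3_{0,0}(β)|² = (-0.416395)² = 0.173385 (the z-rotation phases have unit modulus)

P=0.1734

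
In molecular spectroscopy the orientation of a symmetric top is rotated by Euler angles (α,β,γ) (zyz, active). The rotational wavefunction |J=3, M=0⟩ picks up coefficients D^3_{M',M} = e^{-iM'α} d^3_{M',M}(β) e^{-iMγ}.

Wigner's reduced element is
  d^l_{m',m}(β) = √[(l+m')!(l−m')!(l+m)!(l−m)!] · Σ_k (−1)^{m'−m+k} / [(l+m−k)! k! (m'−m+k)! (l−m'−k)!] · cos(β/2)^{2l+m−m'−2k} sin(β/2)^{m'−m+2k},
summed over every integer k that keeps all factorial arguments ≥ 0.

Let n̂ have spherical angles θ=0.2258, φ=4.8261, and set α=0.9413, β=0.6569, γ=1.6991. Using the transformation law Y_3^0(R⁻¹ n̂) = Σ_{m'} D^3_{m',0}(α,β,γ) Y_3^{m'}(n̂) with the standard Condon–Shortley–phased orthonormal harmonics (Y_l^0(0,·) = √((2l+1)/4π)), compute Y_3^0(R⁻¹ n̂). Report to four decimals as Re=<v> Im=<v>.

Need the full column D^3_{m',0} for m'=−3..3 at α=0.9413, β=0.6569, γ=1.6991.
cos(β/2)=0.946543, sin(β/2)=0.322576
d^3_{-3,0}: single k=3 term ⇒ +0.127302;  D = -0.120931+0.039766i
d^3_{-2,0}: k∈[2..3] ⇒ +0.457496 -0.053134 = +0.404363;  D = -0.124049+0.384865i
d^3_{-1,0}: k∈[1..3] ⇒ +0.849036 -0.295822 +0.011452 = +0.564666;  D = +0.332440+0.456433i
d^3_{0,0}: k∈[0..3] ⇒ +0.719190 -0.751743 +0.087308 -0.001127 = +0.053627;  D = +0.053627+0.000000i
d^3_{1,0}: k∈[0..2] ⇒ -0.849036 +0.295822 -0.011452 = -0.564666;  D = -0.332440+0.456433i
d^3_{2,0}: k∈[0..1] ⇒ +0.457496 -0.053134 = +0.404363;  D = -0.124049-0.384865i
d^3_{3,0}: single k=0 term ⇒ -0.127302;  D = +0.120931+0.039766i
Y_3^{m'}(θ=0.2258,φ=4.8261) and Σ D·Y over m':
  (-0.1209+0.0398i)·(-0.0016-0.0044i)  (-0.1240+0.3849i)·(-0.0486+0.0113i)  (+0.3324+0.4564i)·(+0.0308+0.2695i)  (+0.0536+0.0000i)·(+0.6363+0.0000i)  (-0.3324+0.4564i)·(-0.0308+0.2695i)  (-0.1240-0.3849i)·(-0.0486-0.0113i)  (+0.1209+0.0398i)·(+0.0016-0.0044i)
Y_3^0(R⁻¹ n̂) = -0.187330+0.000000i

Re=-0.1873 Im=0.0000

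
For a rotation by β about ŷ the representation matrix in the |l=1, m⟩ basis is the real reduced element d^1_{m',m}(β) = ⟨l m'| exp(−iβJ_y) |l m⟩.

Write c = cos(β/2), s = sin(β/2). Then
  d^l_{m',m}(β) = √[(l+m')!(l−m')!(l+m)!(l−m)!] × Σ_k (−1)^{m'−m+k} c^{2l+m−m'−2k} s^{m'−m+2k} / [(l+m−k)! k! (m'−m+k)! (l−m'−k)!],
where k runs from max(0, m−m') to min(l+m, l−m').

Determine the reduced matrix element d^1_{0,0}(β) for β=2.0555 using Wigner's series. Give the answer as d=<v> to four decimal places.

d^1_{0,0}(β=2.0555) via Wigner's sum:
With c≡cos(β/2)=0.516746 and s≡sin(β/2)=0.856138, N=[1·1·1·1]^{1/2}=1.000000
k∈{0,1} keeps every argument non-negative
  k=0: (−1)^0·1.0000/(1)·0.5167^2·0.8561^0 = +0.267027
  k=1: (−1)^1·1.0000/(1)·0.5167^0·0.8561^2 = -0.732973
d^1_{0,0}(2.0555) = +0.267027 -0.732973 = -0.465946

d=-0.4659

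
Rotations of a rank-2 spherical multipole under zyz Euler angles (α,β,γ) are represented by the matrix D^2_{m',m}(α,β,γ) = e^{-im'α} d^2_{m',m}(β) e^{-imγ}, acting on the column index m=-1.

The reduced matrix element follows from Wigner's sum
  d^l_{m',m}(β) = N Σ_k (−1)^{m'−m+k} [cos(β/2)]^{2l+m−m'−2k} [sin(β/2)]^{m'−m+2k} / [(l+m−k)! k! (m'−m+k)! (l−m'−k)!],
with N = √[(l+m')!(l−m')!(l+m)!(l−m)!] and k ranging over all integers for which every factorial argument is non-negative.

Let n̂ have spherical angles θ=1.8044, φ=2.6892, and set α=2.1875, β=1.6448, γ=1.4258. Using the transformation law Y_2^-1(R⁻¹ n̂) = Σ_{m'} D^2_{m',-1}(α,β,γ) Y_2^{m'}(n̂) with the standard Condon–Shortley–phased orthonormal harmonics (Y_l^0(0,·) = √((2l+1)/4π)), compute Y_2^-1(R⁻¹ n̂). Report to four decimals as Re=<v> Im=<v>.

Re=0.3266 Im=0.0660

Need the full column D^2_{m',-1} for m'=−2..2 at α=2.1875, β=1.6448, γ=1.4258.
cos(β/2)=0.680464, sin(β/2)=0.732781
d^2_{-2,-1}: single k=1 term ⇒ +0.461765;  D = +0.409073-0.214210i
d^2_{-1,-1}: k∈[0..1] ⇒ +0.214399 -0.745900 = -0.531502;  D = +0.473458+0.241518i
d^2_{0,-1}: k∈[0..1] ⇒ -0.565544 +0.655849 = +0.090305;  D = +0.013048+0.089357i
d^2_{1,-1}: k∈[0..1] ⇒ +0.745900 -0.288335 = +0.457565;  D = +0.331123-0.315790i
d^2_{2,-1}: single k=0 term ⇒ -0.535498;  D = +0.525618+0.102392i
Y_2^{m'}(θ=1.8044,φ=2.6892) and Σ D·Y over m':
  (+0.4091-0.2142i)·(+0.2259+0.2874i)  (+0.4735+0.2415i)·(+0.1565+0.0760i)  (+0.0130+0.0894i)·(-0.2647+0.0000i)  (+0.3311-0.3158i)·(-0.1565+0.0760i)  (+0.5256+0.1024i)·(+0.2259-0.2874i)
Y_2^-1(R⁻¹ n̂) = +0.326594+0.065982i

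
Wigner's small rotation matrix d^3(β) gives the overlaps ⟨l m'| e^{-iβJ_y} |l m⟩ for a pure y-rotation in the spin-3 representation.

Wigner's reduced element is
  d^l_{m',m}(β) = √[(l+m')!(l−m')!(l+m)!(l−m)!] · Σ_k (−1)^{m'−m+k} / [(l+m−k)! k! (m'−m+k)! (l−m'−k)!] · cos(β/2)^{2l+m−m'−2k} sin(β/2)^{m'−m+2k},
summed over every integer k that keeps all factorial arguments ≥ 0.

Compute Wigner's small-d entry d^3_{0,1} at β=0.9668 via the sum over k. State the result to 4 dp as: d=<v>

d=0.2184

d^3_{0,1}(β=0.9668) via Wigner's sum:
With c≡cos(β/2)=0.885420 and s≡sin(β/2)=0.464792, N=[6·6·24·2]^{1/2}=41.569219
k∈{1,2,3} keeps every argument non-negative
  k=1: (−1)^0·41.5692/(12)·0.8854^5·0.4648^1 = +0.876184
  k=2: (−1)^1·41.5692/(4)·0.8854^3·0.4648^3 = -0.724330
  k=3: (−1)^2·41.5692/(12)·0.8854^1·0.4648^5 = +0.066533
d^3_{0,1}(0.9668) = +0.876184 -0.724330 +0.066533 = +0.218387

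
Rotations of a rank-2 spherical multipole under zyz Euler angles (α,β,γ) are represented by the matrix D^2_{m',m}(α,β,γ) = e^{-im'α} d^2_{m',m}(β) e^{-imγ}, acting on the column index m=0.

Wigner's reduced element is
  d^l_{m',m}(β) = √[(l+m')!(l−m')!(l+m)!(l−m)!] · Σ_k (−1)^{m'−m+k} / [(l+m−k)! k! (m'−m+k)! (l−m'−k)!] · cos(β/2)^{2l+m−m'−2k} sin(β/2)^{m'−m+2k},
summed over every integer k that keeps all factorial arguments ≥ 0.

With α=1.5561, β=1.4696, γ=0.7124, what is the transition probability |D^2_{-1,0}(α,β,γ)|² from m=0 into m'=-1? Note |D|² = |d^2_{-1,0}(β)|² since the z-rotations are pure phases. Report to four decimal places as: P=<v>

D^2_{-1,0}(1.5561,1.4696,0.7124) = e^{-i·-1·1.5561}·d^2_{-1,0}(1.4696)·e^{-i·0·0.7124}. Compute d first:
c=cos(1.4696/2)=0.741965, s=sin(1.4696/2)=0.670439; N=√[1·6·2·2]=4.898979
Admissible k: 1..2 (factorial args all ≥0)
  k=1: (−1)^0·4.8990/(2)·0.7420^3·0.6704^1 = +0.670787
  k=2: (−1)^1·4.8990/(2)·0.7420^1·0.6704^3 = -0.547692
d^2_{-1,0}(1.4696) = +0.670787 -0.547692 = +0.123095
|D^2_{-1,0}|² = |d^2_{-1,0}(β)|² = (+0.123095)² = 0.015152 (the z-rotation phases have unit modulus)

P=0.0152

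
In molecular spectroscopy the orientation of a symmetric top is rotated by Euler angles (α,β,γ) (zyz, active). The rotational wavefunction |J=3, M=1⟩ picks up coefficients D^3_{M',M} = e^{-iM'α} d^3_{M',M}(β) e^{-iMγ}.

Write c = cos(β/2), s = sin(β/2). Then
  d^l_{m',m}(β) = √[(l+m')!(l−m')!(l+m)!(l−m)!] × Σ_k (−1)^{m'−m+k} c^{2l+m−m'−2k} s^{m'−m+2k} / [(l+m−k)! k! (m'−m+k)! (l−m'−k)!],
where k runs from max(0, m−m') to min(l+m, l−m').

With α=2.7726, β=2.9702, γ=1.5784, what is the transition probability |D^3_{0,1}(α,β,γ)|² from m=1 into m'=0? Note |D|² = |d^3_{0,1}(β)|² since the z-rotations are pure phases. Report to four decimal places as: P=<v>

P=0.0810

Split into d^3_{0,1}(β=2.9702) × two z-phases.
Half-angle: c=0.085591, s=0.996330. N=√(6·6·24·2)=41.569219
k∈{1,2,3} keeps every argument non-negative
  k=1: (−1)^0·41.5692/(12)·0.0856^5·0.9963^1 = +0.000016
  k=2: (−1)^1·41.5692/(4)·0.0856^3·0.9963^3 = -0.006445
  k=3: (−1)^2·41.5692/(12)·0.0856^1·0.9963^5 = +0.291097
d^3_{0,1}(2.9702) = +0.000016 -0.006445 +0.291097 = +0.284668
|D^3_{0,1}|² = |d^3_{0,1}(β)|² = (+0.284668)² = 0.081036 (the z-rotation phases have unit modulus)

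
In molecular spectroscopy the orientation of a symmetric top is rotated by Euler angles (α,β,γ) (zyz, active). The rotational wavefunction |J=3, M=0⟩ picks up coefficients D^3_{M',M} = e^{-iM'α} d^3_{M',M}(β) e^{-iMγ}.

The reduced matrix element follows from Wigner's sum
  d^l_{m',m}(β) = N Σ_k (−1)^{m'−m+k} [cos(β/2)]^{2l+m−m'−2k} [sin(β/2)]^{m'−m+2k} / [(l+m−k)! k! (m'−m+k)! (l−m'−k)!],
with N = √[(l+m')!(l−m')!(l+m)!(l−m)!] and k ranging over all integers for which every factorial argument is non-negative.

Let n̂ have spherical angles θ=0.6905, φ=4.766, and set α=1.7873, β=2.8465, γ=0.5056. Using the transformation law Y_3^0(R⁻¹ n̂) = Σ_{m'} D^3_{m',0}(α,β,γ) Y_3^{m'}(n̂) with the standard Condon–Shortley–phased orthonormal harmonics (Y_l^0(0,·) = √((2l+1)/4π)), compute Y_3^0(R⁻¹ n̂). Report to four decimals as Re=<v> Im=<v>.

Re=-0.4244 Im=0.0000

Need the full column D^3_{m',0} for m'=−3..3 at α=1.7873, β=2.8465, γ=0.5056.
cos(β/2)=0.147012, sin(β/2)=0.989135
d^3_{-3,0}: single k=3 term ⇒ +0.013751;  D = +0.008317-0.010951i
d^3_{-2,0}: k∈[2..3] ⇒ +0.002503 -0.113315 = -0.110811;  D = +0.100584+0.046497i
d^3_{-1,0}: k∈[1..3] ⇒ +0.000235 -0.031955 +0.482191 = +0.450472;  D = -0.096769+0.439956i
d^3_{0,0}: k∈[0..3] ⇒ +0.000010 -0.004113 +0.186195 -0.936554 = -0.754462;  D = -0.754462+0.000000i
d^3_{1,0}: k∈[0..2] ⇒ -0.000235 +0.031955 -0.482191 = -0.450472;  D = +0.096769+0.439956i
d^3_{2,0}: k∈[0..1] ⇒ +0.002503 -0.113315 = -0.110811;  D = +0.100584-0.046497i
d^3_{3,0}: single k=0 term ⇒ -0.013751;  D = -0.008317-0.010951i
Y_3^{m'}(θ=0.6905,φ=4.766) and Σ D·Y over m':
  (+0.0083-0.0110i)·(-0.0173-0.1064i)  (+0.1006+0.0465i)·(-0.3178+0.0342i)  (-0.0968+0.4400i)·(+0.0217+0.4053i)  (-0.7545+0.0000i)·(-0.0082+0.0000i)  (+0.0968+0.4400i)·(-0.0217+0.4053i)  (+0.1006-0.0465i)·(-0.3178-0.0342i)  (-0.0083-0.0110i)·(+0.0173-0.1064i)
Y_3^0(R⁻¹ n̂) = -0.424376-0.000000i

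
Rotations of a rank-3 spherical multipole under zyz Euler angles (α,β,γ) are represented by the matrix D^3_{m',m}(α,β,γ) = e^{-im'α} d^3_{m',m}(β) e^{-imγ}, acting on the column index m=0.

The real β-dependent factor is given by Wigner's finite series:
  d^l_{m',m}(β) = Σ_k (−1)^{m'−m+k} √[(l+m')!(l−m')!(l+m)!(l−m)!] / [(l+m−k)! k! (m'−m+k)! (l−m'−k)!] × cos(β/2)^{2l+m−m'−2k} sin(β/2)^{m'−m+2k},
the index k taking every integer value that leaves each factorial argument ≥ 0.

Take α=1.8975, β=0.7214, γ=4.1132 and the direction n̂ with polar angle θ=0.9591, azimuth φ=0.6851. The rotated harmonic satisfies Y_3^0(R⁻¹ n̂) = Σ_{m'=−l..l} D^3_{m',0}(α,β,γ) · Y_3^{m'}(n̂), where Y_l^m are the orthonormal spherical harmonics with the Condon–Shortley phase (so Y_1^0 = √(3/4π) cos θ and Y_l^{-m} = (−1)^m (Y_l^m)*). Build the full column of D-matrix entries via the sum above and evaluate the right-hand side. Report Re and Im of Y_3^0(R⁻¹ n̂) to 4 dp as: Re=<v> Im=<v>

Re=-0.2485 Im=0.0000

Need the full column D^3_{m',0} for m'=−3..3 at α=1.8975, β=0.7214, γ=4.1132.
cos(β/2)=0.935650, sin(β/2)=0.352929
d^3_{-3,0}: single k=3 term ⇒ +0.161034;  D = +0.133748-0.089685i
d^3_{-2,0}: k∈[2..3] ⇒ +0.522865 -0.074394 = +0.448471;  D = -0.356094-0.272624i
d^3_{-1,0}: k∈[1..3] ⇒ +0.876689 -0.374210 +0.017748 = +0.520227;  D = -0.166953+0.492709i
d^3_{0,0}: k∈[0..3] ⇒ +0.670935 -0.859155 +0.122242 -0.001933 = -0.067911;  D = -0.067911+0.000000i
d^3_{1,0}: k∈[0..2] ⇒ -0.876689 +0.374210 -0.017748 = -0.520227;  D = +0.166953+0.492709i
d^3_{2,0}: k∈[0..1] ⇒ +0.522865 -0.074394 = +0.448471;  D = -0.356094+0.272624i
d^3_{3,0}: single k=0 term ⇒ -0.161034;  D = -0.133748-0.089685i
Y_3^{m'}(θ=0.9591,φ=0.6851) and Σ D·Y over m':
  (+0.1337-0.0897i)·(-0.1066-0.2026i)  (-0.3561-0.2726i)·(+0.0784-0.3855i)  (-0.1670+0.4927i)·(+0.1329-0.1086i)  (-0.0679+0.0000i)·(-0.2895+0.0000i)  (+0.1670+0.4927i)·(-0.1329-0.1086i)  (-0.3561+0.2726i)·(+0.0784+0.3855i)  (-0.1337-0.0897i)·(+0.1066-0.2026i)
Y_3^0(R⁻¹ n̂) = -0.248530+0.000000i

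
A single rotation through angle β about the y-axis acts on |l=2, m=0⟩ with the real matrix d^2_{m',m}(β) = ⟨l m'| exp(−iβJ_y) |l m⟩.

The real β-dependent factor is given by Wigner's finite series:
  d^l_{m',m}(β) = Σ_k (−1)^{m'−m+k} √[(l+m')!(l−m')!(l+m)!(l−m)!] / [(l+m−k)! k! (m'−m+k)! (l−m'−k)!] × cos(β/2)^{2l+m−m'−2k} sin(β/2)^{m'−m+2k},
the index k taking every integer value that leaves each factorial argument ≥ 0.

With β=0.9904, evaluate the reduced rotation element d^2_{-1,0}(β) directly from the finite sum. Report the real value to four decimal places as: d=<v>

d=0.5616

d^2_{-1,0}(β=0.9904) via Wigner's sum:
Half-angle: c=0.879874, s=0.475208. N=√(1·6·2·2)=4.898979
k: max(0,(0)−(-1))=1 … min(2+(0),2−(-1))=2
  k=1: (−1)^0·4.8990/(2)·0.8799^3·0.4752^1 = +0.792903
  k=2: (−1)^1·4.8990/(2)·0.8799^1·0.4752^3 = -0.231284
d^2_{-1,0}(0.9904) = +0.792903 -0.231284 = +0.561619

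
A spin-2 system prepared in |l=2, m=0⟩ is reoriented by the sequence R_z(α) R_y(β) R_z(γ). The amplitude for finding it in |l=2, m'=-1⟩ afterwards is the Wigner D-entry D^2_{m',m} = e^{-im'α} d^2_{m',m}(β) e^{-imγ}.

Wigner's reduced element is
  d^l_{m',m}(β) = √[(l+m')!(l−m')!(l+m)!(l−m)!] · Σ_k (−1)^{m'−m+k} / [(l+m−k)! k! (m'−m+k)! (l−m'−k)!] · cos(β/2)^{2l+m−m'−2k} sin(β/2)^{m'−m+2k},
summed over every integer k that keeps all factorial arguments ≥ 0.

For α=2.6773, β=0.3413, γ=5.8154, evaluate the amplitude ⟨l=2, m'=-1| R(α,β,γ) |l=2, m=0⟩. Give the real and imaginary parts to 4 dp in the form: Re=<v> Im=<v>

Re=-0.3454 Im=0.1730

D^2_{-1,0}(2.6773,0.3413,5.8154) = e^{-i·-1·2.6773}·d^2_{-1,0}(0.3413)·e^{-i·0·5.8154}. Compute d first:
Half-angle: c=0.985475, s=0.169823. N=√(1·6·2·2)=4.898979
k∈{1,2} keeps every argument non-negative
  k=1: (−1)^0·4.8990/(2)·0.9855^3·0.1698^1 = +0.398115
  k=2: (−1)^1·4.8990/(2)·0.9855^1·0.1698^3 = -0.011823
d^2_{-1,0}(0.3413) = +0.398115 -0.011823 = +0.386292
Phases: e^{-i·(-1)·2.6773}=-0.894139+0.447790i, e^{-i·(0)·5.8154}=+1.000000+0.000000i ⇒ D=-0.345399+0.172978i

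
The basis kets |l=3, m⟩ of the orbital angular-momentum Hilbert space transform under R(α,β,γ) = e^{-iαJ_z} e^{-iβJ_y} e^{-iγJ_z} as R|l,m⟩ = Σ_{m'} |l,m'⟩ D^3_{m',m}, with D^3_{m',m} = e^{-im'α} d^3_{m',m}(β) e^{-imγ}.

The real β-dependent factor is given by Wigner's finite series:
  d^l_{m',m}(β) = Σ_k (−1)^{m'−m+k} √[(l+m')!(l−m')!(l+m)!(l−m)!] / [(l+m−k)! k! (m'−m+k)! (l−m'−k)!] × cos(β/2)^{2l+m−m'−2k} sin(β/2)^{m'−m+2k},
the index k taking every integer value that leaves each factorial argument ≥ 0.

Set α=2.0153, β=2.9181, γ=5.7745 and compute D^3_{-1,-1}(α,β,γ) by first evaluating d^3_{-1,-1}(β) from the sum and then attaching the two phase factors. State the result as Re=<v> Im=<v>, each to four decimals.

Split into d^3_{-1,-1}(β=2.9181) × two z-phases.
Half-angle: c=0.111514, s=0.993763. N=√(2·24·2·24)=48.000000
k: max(0,(-1)−(-1))=0 … min(3+(-1),3−(-1))=2
  k=0: (−1)^0·48.0000/(48)·0.1115^6·0.9938^0 = +0.000002
  k=1: (−1)^1·48.0000/(6)·0.1115^4·0.9938^2 = -0.001222
  k=2: (−1)^2·48.0000/(8)·0.1115^2·0.9938^4 = +0.072768
d^3_{-1,-1}(2.9181) = +0.000002 -0.001222 +0.072768 = +0.071548
D = (-0.430010+0.902824i)·(+0.071548)·(+0.873386-0.487029i) = +0.004589+0.071401i

Re=0.0046 Im=0.0714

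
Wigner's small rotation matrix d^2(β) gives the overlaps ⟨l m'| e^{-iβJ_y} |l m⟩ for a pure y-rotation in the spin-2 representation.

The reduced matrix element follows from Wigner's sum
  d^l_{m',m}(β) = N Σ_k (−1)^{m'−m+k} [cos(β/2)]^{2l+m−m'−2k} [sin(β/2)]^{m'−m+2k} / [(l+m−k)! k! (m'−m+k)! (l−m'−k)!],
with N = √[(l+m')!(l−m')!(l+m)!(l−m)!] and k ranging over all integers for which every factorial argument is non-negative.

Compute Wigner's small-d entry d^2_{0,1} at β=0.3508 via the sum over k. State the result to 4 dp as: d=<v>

d=0.3953

d^2_{0,1}(β=0.3508) via Wigner's sum:
c=cos(0.3508/2)=0.984657, s=sin(0.3508/2)=0.174502; N=√[2·2·6·1]=4.898979
Admissible k: 1..2 (factorial args all ≥0)
  k=1: (−1)^0·4.8990/(2)·0.9847^3·0.1745^1 = +0.408066
  k=2: (−1)^1·4.8990/(2)·0.9847^1·0.1745^3 = -0.012816
d^2_{0,1}(0.3508) = +0.408066 -0.012816 = +0.395250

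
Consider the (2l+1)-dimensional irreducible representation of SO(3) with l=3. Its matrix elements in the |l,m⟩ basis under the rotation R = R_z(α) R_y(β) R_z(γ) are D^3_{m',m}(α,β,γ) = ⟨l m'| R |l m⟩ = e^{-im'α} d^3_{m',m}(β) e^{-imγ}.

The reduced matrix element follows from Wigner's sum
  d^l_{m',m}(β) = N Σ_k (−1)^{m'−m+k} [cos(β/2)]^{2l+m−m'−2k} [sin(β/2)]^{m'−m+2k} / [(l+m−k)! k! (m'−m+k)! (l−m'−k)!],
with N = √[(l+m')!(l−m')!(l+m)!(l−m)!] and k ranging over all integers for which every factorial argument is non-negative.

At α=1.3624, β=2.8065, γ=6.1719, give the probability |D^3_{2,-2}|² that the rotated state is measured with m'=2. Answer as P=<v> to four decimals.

P=0.6201

D^3_{2,-2}(1.3624,2.8065,6.1719) = e^{-i·2·1.3624}·d^3_{2,-2}(2.8065)·e^{-i·-2·6.1719}. Compute d first:
c=cos(2.8065/2)=0.166764, s=sin(2.8065/2)=0.985997; N=√[120·1·1·120]=120.000000
Admissible k: 0..1 (factorial args all ≥0)
  k=0: (−1)^4·120.0000/(24)·0.1668^2·0.9860^4 = +0.131424
  k=1: (−1)^5·120.0000/(120)·0.1668^0·0.9860^6 = -0.918868
d^3_{2,-2}(2.8065) = +0.131424 -0.918868 = -0.787445
|D^3_{2,-2}|² = |d^3_{2,-2}(β)|² = (-0.787445)² = 0.620069 (the z-rotation phases have unit modulus)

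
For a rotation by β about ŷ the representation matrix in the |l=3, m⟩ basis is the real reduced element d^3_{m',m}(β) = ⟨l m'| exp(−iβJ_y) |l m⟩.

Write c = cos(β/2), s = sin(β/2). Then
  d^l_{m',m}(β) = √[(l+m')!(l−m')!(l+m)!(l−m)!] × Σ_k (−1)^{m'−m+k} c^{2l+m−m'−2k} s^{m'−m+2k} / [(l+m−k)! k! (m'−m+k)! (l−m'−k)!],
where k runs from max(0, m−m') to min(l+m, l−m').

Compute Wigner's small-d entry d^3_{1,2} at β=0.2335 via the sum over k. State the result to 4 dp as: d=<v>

d^3_{1,2}(β=0.2335) via Wigner's sum:
c=cos(0.2335/2)=0.993192, s=sin(0.2335/2)=0.116485; N=√[24·2·120·1]=75.894664
k: max(0,(2)−(1))=1 … min(3+(2),3−(1))=2
  k=1: (−1)^0·75.8947/(24)·0.9932^5·0.1165^1 = +0.355989
  k=2: (−1)^1·75.8947/(12)·0.9932^3·0.1165^3 = -0.009794
d^3_{1,2}(0.2335) = +0.355989 -0.009794 = +0.346196

d=0.3462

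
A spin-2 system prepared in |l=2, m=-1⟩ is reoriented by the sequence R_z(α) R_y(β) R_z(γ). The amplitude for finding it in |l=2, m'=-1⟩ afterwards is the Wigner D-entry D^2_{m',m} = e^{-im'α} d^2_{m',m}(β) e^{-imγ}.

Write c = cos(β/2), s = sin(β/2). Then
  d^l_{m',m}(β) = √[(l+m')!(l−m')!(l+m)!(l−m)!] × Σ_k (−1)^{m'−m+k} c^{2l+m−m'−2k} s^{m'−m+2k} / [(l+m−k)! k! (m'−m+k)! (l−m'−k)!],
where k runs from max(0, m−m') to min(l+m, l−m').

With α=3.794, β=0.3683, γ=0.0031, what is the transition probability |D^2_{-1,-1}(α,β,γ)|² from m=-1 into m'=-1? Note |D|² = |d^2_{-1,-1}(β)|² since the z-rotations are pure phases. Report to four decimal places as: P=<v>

P=0.7003

D^2_{-1,-1}(3.794,0.3683,0.0031) = e^{-i·-1·3.794}·d^2_{-1,-1}(0.3683)·e^{-i·-1·0.0031}. Compute d first:
Half-angle: c=0.983092, s=0.183111. N=√(1·6·1·6)=6.000000
The bounds max(0,m−m')=0 and min(l+m,l−m')=1 give 2 terms
  k=0: (−1)^0·6.0000/(6)·0.9831^4·0.1831^0 = +0.934065
  k=1: (−1)^1·6.0000/(2)·0.9831^2·0.1831^2 = -0.097216
d^2_{-1,-1}(0.3683) = +0.934065 -0.097216 = +0.836849
|D^2_{-1,-1}|² = |d^2_{-1,-1}(β)|² = (+0.836849)² = 0.700316 (the z-rotation phases have unit modulus)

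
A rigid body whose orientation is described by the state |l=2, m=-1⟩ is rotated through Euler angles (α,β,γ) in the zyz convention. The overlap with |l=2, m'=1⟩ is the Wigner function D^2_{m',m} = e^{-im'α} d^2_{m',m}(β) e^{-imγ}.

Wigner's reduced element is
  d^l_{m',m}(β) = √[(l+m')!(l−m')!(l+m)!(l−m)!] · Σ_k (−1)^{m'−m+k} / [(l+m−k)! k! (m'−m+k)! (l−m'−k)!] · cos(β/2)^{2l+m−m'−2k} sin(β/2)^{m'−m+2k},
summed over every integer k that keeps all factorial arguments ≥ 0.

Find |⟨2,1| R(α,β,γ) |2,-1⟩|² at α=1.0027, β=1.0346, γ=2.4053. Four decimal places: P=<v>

First d^2_{1,-1}(β=1.0346), then the phase factors e^{-i(1)α} and e^{-i(-1)γ}:
With c≡cos(β/2)=0.869158 and s≡sin(β/2)=0.494535, N=[6·1·1·6]^{1/2}=6.000000
Admissible k: 0..1 (factorial args all ≥0)
  k=0: (−1)^2·6.0000/(2)·0.8692^2·0.4945^2 = +0.554259
  k=1: (−1)^3·6.0000/(6)·0.8692^0·0.4945^4 = -0.059812
d^2_{1,-1}(1.0346) = +0.554259 -0.059812 = +0.494447
|D^2_{1,-1}|² = |d^2_{1,-1}(β)|² = (+0.494447)² = 0.244478 (the z-rotation phases have unit modulus)

P=0.2445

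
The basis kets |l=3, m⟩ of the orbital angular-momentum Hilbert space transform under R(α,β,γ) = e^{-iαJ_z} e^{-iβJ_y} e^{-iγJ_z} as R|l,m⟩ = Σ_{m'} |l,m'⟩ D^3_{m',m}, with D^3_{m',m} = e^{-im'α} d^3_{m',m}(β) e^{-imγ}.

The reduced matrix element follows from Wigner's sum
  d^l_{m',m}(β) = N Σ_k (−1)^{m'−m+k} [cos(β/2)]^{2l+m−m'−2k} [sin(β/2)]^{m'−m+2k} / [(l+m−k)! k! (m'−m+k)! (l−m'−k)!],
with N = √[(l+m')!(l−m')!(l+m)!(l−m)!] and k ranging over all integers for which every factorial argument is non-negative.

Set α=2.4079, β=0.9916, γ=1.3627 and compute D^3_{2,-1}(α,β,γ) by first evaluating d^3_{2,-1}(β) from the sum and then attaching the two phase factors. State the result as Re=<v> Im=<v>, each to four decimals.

D^3_{2,-1}(2.4079,0.9916,1.3627) = e^{-i·2·2.4079}·d^3_{2,-1}(0.9916)·e^{-i·-1·1.3627}. Compute d first:
c=cos(0.9916/2)=0.879588, s=sin(0.9916/2)=0.475735; N=√[120·1·2·24]=75.894664
k∈{0,1} keeps every argument non-negative
  k=0: (−1)^3·75.8947/(12)·0.8796^3·0.4757^3 = -0.463410
  k=1: (−1)^4·75.8947/(24)·0.8796^1·0.4757^5 = +0.067781
d^3_{2,-1}(0.9916) = -0.463410 +0.067781 = -0.395629
Attach z-rotation phases: D = e^{-i(2)(2.4079)}·(-0.395629)·e^{-i(-1)(1.3627)} = +0.376588-0.121258i

Re=0.3766 Im=-0.1213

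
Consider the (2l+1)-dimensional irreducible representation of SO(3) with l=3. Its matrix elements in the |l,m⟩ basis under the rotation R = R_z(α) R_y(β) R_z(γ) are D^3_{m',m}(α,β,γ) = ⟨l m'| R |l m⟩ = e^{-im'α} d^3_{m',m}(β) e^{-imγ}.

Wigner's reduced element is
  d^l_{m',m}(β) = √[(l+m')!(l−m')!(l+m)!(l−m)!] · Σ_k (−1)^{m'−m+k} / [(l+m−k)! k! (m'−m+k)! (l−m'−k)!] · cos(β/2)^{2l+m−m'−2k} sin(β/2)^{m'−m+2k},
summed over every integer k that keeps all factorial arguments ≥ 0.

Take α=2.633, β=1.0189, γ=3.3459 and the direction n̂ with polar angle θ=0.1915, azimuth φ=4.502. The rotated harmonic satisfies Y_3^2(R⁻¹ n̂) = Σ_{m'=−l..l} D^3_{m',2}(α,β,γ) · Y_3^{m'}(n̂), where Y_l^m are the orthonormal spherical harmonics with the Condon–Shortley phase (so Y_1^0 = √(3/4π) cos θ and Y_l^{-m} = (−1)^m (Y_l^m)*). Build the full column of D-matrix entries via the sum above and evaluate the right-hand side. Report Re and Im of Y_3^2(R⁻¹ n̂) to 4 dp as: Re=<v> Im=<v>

Re=0.2538 Im=-0.2737

Need the full column D^3_{m',2} for m'=−3..3 at α=2.633, β=1.0189, γ=3.3459.
cos(β/2)=0.873013, sin(β/2)=0.487697
d^3_{-3,2}: single k=5 term ⇒ +0.058999;  D = +0.020982+0.055142i
d^3_{-2,2}: k∈[4..5] ⇒ +0.215582 -0.013456 = +0.202126;  D = +0.029205-0.200005i
d^3_{-1,2}: k∈[3..4] ⇒ +0.488138 -0.076168 = +0.411970;  D = -0.250494+0.327066i
d^3_{0,2}: k∈[2..3] ⇒ +0.756735 -0.236158 = +0.520577;  D = +0.477719-0.206845i
d^3_{1,2}: k∈[1..2] ⇒ +0.782084 -0.488138 = +0.293946;  D = -0.292478-0.029339i
d^3_{2,2}: k∈[0..1] ⇒ +0.442715 -0.690801 = -0.248087;  D = -0.203547-0.141830i
d^3_{3,2}: single k=0 term ⇒ -0.605800;  D = +0.265482+0.544530i
Y_3^{m'}(θ=0.1915,φ=4.502) and Σ D·Y over m':
  (+0.0210+0.0551i)·(+0.0017-0.0023i)  (+0.0292-0.2000i)·(-0.0332-0.0148i)  (-0.2505+0.3271i)·(-0.0491+0.2297i)  (+0.4777-0.2068i)·(+0.6664+0.0000i)  (-0.2925-0.0293i)·(+0.0491+0.2297i)  (-0.2035-0.1418i)·(-0.0332+0.0148i)  (+0.2655+0.5445i)·(-0.0017-0.0023i)
Y_3^2(R⁻¹ n̂) = +0.253772-0.273661i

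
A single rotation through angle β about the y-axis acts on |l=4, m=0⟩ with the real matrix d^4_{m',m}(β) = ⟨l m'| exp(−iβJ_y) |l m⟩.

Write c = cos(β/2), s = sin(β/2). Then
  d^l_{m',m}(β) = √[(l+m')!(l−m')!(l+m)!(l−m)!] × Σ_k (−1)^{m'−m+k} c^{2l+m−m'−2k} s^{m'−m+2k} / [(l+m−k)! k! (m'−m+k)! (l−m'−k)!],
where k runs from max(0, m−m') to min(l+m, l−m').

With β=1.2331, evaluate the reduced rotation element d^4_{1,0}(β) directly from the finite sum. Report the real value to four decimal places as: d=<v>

d^4_{1,0}(β=1.2331) via Wigner's sum:
Half-angle: c=0.815878, s=0.578224. N=√(120·6·24·24)=643.987578
k∈{0,1,2,3} keeps every argument non-negative
  k=0: (−1)^1·643.9876/(144)·0.8159^7·0.5782^1 = -0.622283
  k=1: (−1)^2·643.9876/(24)·0.8159^5·0.5782^3 = +1.875343
  k=2: (−1)^3·643.9876/(24)·0.8159^3·0.5782^5 = -0.941938
  k=3: (−1)^4·643.9876/(144)·0.8159^1·0.5782^7 = +0.078852
d^4_{1,0}(1.2331) = -0.622283 +1.875343 -0.941938 +0.078852 = +0.389974

d=0.3900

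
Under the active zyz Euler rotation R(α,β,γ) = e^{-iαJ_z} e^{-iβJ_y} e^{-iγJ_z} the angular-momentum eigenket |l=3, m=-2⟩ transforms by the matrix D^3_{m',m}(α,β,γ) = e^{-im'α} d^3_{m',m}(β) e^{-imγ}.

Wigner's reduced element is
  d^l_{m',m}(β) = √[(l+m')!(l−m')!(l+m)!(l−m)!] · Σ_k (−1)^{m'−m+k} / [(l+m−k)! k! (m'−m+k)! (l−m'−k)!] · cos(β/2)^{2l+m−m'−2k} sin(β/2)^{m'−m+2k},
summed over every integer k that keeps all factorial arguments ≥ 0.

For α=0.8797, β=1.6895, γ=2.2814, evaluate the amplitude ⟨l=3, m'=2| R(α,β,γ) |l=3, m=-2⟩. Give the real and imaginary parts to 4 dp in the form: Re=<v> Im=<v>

Re=-0.4852 Im=0.1706

Split into d^3_{2,-2}(β=1.6895) × two z-phases.
c=cos(1.6895/2)=0.663918, s=sin(1.6895/2)=0.747805; N=√[120·1·1·120]=120.000000
The bounds max(0,m−m')=0 and min(l+m,l−m')=1 give 2 terms
  k=0: (−1)^4·120.0000/(24)·0.6639^2·0.7478^4 = +0.689212
  k=1: (−1)^5·120.0000/(120)·0.6639^0·0.7478^6 = -0.174876
d^3_{2,-2}(1.6895) = +0.689212 -0.174876 = +0.514336
D = (-0.187488-0.982267i)·(+0.514336)·(-0.149032-0.988832i) = -0.485202+0.170648i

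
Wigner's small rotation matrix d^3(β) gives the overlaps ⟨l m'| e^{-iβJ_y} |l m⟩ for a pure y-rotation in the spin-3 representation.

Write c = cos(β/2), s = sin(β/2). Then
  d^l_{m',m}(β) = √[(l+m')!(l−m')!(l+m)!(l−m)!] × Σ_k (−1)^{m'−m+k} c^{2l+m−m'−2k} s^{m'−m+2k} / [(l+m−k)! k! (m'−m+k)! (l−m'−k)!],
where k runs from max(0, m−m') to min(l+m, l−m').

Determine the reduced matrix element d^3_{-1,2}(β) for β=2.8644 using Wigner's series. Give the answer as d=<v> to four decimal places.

d=-0.4001

d^3_{-1,2}(β=2.8644) via Wigner's sum:
With c≡cos(β/2)=0.138153 and s≡sin(β/2)=0.990411, N=[2·24·120·1]^{1/2}=75.894664
The bounds max(0,m−m')=3 and min(l+m,l−m')=4 give 2 terms
  k=3: (−1)^0·75.8947/(12)·0.1382^3·0.9904^3 = +0.016202
  k=4: (−1)^1·75.8947/(24)·0.1382^1·0.9904^5 = -0.416330
d^3_{-1,2}(2.8644) = +0.016202 -0.416330 = -0.400128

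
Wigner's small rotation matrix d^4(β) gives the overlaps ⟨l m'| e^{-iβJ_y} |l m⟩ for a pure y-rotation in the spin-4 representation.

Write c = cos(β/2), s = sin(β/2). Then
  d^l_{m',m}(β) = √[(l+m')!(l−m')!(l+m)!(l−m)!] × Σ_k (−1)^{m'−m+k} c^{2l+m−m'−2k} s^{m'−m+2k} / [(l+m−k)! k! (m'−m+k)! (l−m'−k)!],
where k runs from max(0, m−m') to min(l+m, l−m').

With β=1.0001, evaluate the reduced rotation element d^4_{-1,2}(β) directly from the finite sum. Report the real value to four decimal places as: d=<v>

d^4_{-1,2}(β=1.0001) via Wigner's sum:
With c≡cos(β/2)=0.877559 and s≡sin(β/2)=0.479469, N=[6·120·720·2]^{1/2}=1018.233765
The bounds max(0,m−m')=3 and min(l+m,l−m')=5 give 3 terms
  k=3: (−1)^0·1018.2338/(72)·0.8776^5·0.4795^3 = +0.811294
  k=4: (−1)^1·1018.2338/(48)·0.8776^3·0.4795^5 = -0.363278
  k=5: (−1)^2·1018.2338/(240)·0.8776^1·0.4795^7 = +0.021689
d^4_{-1,2}(1.0001) = +0.811294 -0.363278 +0.021689 = +0.469705

d=0.4697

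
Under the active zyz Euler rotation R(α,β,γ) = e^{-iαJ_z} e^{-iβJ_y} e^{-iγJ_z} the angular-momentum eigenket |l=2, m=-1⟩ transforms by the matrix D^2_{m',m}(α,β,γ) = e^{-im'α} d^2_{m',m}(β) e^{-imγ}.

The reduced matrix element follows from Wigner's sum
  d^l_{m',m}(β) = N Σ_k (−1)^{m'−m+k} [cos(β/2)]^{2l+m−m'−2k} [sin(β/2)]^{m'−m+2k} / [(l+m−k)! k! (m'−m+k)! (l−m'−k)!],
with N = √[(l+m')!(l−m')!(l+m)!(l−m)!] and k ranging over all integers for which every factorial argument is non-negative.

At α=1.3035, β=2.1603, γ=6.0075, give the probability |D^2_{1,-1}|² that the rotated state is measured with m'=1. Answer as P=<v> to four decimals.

First d^2_{1,-1}(β=2.1603), then the phase factors e^{-i(1)α} and e^{-i(-1)γ}:
Half-angle: c=0.471196, s=0.882028. N=√(6·1·1·6)=6.000000
The bounds max(0,m−m')=0 and min(l+m,l−m')=1 give 2 terms
  k=0: (−1)^2·6.0000/(2)·0.4712^2·0.8820^2 = +0.518191
  k=1: (−1)^3·6.0000/(6)·0.4712^0·0.8820^4 = -0.605244
d^2_{1,-1}(2.1603) = +0.518191 -0.605244 = -0.087053
|D^2_{1,-1}|² = |d^2_{1,-1}(β)|² = (-0.087053)² = 0.007578 (the z-rotation phases have unit modulus)

P=0.0076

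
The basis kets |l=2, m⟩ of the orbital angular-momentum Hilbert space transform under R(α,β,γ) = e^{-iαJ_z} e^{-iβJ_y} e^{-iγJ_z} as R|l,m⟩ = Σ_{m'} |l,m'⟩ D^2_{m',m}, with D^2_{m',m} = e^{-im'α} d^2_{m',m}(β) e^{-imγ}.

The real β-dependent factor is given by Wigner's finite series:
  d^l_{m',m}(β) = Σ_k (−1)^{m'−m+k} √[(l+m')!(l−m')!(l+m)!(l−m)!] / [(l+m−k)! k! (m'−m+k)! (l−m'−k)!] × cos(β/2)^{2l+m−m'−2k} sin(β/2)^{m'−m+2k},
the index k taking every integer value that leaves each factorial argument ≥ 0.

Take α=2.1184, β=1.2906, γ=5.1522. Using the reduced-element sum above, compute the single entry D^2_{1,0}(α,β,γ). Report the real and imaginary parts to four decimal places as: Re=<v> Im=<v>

D^2_{1,0}(2.1184,1.2906,5.1522) = e^{-i·1·2.1184}·d^2_{1,0}(1.2906)·e^{-i·0·5.1522}. Compute d first:
With c≡cos(β/2)=0.798919 and s≡sin(β/2)=0.601438, N=[6·1·2·2]^{1/2}=4.898979
The bounds max(0,m−m')=0 and min(l+m,l−m')=1 give 2 terms
  k=0: (−1)^1·4.8990/(2)·0.7989^3·0.6014^1 = -0.751234
  k=1: (−1)^2·4.8990/(2)·0.7989^1·0.6014^3 = +0.425747
d^2_{1,0}(1.2906) = -0.751234 +0.425747 = -0.325487
D = (-0.520643-0.853775i)·(-0.325487)·(+1.000000+0.000000i) = +0.169463+0.277893i

Re=0.1695 Im=0.2779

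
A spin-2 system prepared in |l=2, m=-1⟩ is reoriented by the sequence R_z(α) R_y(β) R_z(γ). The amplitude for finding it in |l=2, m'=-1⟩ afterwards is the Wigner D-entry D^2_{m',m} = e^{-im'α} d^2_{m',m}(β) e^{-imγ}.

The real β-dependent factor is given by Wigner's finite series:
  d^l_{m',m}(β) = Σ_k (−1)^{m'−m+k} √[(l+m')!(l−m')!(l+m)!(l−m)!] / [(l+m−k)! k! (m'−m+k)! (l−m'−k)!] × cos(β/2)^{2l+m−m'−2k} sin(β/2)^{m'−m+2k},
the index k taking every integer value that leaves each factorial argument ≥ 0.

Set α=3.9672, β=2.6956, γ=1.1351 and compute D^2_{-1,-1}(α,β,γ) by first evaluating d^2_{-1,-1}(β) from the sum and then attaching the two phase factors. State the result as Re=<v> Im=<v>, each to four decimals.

Re=-0.0521 Im=0.1269

D^2_{-1,-1}(3.9672,2.6956,1.1351) = e^{-i·-1·3.9672}·d^2_{-1,-1}(2.6956)·e^{-i·-1·1.1351}. Compute d first:
Half-angle: c=0.221153, s=0.975239. N=√(1·6·1·6)=6.000000
k: max(0,(-1)−(-1))=0 … min(2+(-1),2−(-1))=1
  k=0: (−1)^0·6.0000/(6)·0.2212^4·0.9752^0 = +0.002392
  k=1: (−1)^1·6.0000/(2)·0.2212^2·0.9752^2 = -0.139549
d^2_{-1,-1}(2.6956) = +0.002392 -0.139549 = -0.137157
Attach z-rotation phases: D = e^{-i(-1)(3.9672)}·(-0.137157)·e^{-i(-1)(1.1351)} = -0.052134+0.126863i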